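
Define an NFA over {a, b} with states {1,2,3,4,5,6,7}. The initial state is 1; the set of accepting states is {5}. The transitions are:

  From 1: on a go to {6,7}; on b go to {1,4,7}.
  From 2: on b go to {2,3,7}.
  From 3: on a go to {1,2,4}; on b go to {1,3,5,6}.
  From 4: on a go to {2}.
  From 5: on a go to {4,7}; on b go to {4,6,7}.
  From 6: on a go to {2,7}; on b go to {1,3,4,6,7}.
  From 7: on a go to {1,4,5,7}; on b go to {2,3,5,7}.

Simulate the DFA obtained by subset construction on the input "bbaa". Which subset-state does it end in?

Start: {1}.
δ(1,b) = {1,4,7}.
Union: {1,4,7}.
After b: {1,4,7}.
δ(1,b) = {1,4,7}; δ(4,b) = ∅; δ(7,b) = {2,3,5,7}.
Union: {1,2,3,4,5,7}.
After b: {1,2,3,4,5,7}.
δ(1,a) = {6,7}; δ(2,a) = ∅; δ(3,a) = {1,2,4}; δ(4,a) = {2}; δ(5,a) = {4,7}; δ(7,a) = {1,4,5,7}.
Union: {1,2,4,5,6,7}.
After a: {1,2,4,5,6,7}.
δ(1,a) = {6,7}; δ(2,a) = ∅; δ(4,a) = {2}; δ(5,a) = {4,7}; δ(6,a) = {2,7}; δ(7,a) = {1,4,5,7}.
Union: {1,2,4,5,6,7}.
After a: {1,2,4,5,6,7}.

{1,2,4,5,6,7}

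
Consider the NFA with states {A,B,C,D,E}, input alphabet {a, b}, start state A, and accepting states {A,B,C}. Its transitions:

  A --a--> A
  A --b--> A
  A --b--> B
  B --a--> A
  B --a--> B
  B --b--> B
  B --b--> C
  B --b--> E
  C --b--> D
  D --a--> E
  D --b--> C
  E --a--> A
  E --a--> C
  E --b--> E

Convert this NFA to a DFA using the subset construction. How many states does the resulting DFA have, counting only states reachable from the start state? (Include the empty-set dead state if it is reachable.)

5

Start state of the DFA: {A}.
{A} --a--> {A}  [seen]
{A} --b--> {A,B}  [new]
{A,B} --a--> {A,B}  [seen]
{A,B} --b--> {A,B,C,E}  [new]
{A,B,C,E} --a--> {A,B,C}  [new]
{A,B,C,E} --b--> {A,B,C,D,E}  [new]
{A,B,C} --a--> {A,B}  [seen]
{A,B,C} --b--> {A,B,C,D,E}  [seen]
{A,B,C,D,E} --a--> {A,B,C,E}  [seen]
{A,B,C,D,E} --b--> {A,B,C,D,E}  [seen]
Reachable DFA states: {A}, {A,B}, {A,B,C,E}, {A,B,C}, {A,B,C,D,E}.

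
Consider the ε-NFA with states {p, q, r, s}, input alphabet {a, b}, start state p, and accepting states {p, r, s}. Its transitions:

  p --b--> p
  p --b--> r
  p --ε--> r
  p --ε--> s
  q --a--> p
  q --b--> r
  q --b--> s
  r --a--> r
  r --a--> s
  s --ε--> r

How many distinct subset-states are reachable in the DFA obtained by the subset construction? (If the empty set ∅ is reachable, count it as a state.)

3

Start state of the DFA: {p, r, s} (ε-closure of the NFA start).
{p, r, s} --a--> {r, s}  [new]
{p, r, s} --b--> {p, r, s}  [seen]
{r, s} --a--> {r, s}  [seen]
{r, s} --b--> ∅  [new]
∅ --a--> ∅  [seen]
∅ --b--> ∅  [seen]
Reachable DFA states: {p, r, s}, {r, s}, ∅.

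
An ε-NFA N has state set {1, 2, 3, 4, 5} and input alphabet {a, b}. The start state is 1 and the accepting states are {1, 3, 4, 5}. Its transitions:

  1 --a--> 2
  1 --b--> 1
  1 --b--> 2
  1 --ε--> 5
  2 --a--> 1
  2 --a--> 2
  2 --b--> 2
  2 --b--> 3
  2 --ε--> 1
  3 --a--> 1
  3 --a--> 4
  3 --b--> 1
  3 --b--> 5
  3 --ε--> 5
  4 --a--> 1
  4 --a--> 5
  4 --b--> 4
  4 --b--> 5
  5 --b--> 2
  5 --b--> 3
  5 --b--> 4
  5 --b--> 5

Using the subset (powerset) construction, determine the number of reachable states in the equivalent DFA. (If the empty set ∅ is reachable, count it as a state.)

Start state of the DFA: {1, 5} (ε-closure of the NFA start).
{1, 5} --a--> {1, 2, 5}  [new]
{1, 5} --b--> {1, 2, 3, 4, 5}  [new]
{1, 2, 5} --a--> {1, 2, 5}  [seen]
{1, 2, 5} --b--> {1, 2, 3, 4, 5}  [seen]
{1, 2, 3, 4, 5} --a--> {1, 2, 4, 5}  [new]
{1, 2, 3, 4, 5} --b--> {1, 2, 3, 4, 5}  [seen]
{1, 2, 4, 5} --a--> {1, 2, 5}  [seen]
{1, 2, 4, 5} --b--> {1, 2, 3, 4, 5}  [seen]
Reachable DFA states: {1, 5}, {1, 2, 5}, {1, 2, 3, 4, 5}, {1, 2, 4, 5}.

4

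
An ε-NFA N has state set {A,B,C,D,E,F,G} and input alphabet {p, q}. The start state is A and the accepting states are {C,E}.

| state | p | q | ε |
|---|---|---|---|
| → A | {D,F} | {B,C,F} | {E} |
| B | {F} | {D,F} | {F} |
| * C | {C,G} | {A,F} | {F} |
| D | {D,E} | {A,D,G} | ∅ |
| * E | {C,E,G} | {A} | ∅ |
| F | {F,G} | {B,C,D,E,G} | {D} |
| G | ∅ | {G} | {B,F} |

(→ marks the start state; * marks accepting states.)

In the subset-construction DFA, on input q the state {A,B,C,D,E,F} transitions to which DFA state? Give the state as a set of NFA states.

δ(A,q) = {B,C,F}; δ(B,q) = {D,F}; δ(C,q) = {A,F}; δ(D,q) = {A,D,G}; δ(E,q) = {A}; δ(F,q) = {B,C,D,E,G}.
Union: {A,B,C,D,E,F,G}.

{A,B,C,D,E,F,G}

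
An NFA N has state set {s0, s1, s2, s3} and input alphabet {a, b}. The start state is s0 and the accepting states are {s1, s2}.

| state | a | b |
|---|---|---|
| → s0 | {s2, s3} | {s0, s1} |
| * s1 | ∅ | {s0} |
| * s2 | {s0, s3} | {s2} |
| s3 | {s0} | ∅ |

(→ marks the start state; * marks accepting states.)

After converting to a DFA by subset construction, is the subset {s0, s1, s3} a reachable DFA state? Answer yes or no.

no

Start state of the DFA: {s0}.
{s0} --a--> {s2, s3}  [new]
{s0} --b--> {s0, s1}  [new]
{s2, s3} --a--> {s0, s3}  [new]
{s2, s3} --b--> {s2}  [new]
{s0, s1} --a--> {s2, s3}  [seen]
{s0, s1} --b--> {s0, s1}  [seen]
{s0, s3} --a--> {s0, s2, s3}  [new]
{s0, s3} --b--> {s0, s1}  [seen]
{s2} --a--> {s0, s3}  [seen]
{s2} --b--> {s2}  [seen]
{s0, s2, s3} --a--> {s0, s2, s3}  [seen]
{s0, s2, s3} --b--> {s0, s1, s2}  [new]
{s0, s1, s2} --a--> {s0, s2, s3}  [seen]
{s0, s1, s2} --b--> {s0, s1, s2}  [seen]
Reachable DFA states: {s0}, {s2, s3}, {s0, s1}, {s0, s3}, {s2}, {s0, s2, s3}, {s0, s1, s2}.
{s0, s1, s3} is not among them.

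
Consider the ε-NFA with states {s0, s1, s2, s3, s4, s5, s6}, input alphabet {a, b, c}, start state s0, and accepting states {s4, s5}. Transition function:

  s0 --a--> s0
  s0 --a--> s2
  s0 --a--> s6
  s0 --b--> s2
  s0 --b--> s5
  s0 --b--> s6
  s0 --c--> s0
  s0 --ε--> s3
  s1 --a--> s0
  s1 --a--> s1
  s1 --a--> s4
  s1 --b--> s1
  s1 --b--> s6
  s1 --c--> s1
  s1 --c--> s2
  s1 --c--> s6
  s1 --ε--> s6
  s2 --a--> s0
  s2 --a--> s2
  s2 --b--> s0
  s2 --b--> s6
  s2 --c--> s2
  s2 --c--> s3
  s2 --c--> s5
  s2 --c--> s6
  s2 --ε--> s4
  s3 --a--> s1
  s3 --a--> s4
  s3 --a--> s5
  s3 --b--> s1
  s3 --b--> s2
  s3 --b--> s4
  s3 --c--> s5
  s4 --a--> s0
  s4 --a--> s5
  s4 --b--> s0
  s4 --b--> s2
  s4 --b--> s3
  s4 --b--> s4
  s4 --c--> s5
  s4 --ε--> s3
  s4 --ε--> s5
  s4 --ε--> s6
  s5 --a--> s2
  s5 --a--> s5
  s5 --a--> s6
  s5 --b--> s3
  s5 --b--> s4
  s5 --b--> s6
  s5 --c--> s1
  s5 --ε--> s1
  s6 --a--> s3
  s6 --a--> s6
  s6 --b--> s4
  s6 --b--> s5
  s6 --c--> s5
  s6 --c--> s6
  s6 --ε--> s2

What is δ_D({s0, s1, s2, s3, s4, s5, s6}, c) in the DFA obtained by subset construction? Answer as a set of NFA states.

{s0, s1, s2, s3, s4, s5, s6}

δ(s0,c) = {s0}; δ(s1,c) = {s1, s2, s6}; δ(s2,c) = {s2, s3, s5, s6}; δ(s3,c) = {s5}; δ(s4,c) = {s5}; δ(s5,c) = {s1}; δ(s6,c) = {s5, s6}.
Union: {s0, s1, s2, s3, s5, s6}.
ε-closure gives {s0, s1, s2, s3, s4, s5, s6}.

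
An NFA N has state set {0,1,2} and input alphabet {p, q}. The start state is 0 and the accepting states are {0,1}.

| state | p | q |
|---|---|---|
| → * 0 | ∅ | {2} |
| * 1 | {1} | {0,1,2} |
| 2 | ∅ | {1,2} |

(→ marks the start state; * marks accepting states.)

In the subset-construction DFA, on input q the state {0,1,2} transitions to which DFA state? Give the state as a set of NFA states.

{0,1,2}

δ(0,q) = {2}; δ(1,q) = {0,1,2}; δ(2,q) = {1,2}.
Union: {0,1,2}.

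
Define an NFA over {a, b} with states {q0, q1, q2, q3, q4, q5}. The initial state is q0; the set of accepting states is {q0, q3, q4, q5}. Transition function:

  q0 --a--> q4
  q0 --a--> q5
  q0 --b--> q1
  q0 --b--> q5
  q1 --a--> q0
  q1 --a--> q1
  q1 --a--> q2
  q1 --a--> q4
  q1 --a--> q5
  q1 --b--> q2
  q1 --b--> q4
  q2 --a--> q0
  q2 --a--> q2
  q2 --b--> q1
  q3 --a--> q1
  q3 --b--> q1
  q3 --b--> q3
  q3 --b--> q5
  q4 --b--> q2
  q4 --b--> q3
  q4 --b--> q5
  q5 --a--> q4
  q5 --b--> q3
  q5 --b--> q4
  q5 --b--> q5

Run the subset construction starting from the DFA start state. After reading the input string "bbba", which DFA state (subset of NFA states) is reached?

Start: {q0}.
δ(q0,b) = {q1, q5}.
Union: {q1, q5}.
After b: {q1, q5}.
δ(q1,b) = {q2, q4}; δ(q5,b) = {q3, q4, q5}.
Union: {q2, q3, q4, q5}.
After b: {q2, q3, q4, q5}.
δ(q2,b) = {q1}; δ(q3,b) = {q1, q3, q5}; δ(q4,b) = {q2, q3, q5}; δ(q5,b) = {q3, q4, q5}.
Union: {q1, q2, q3, q4, q5}.
After b: {q1, q2, q3, q4, q5}.
δ(q1,a) = {q0, q1, q2, q4, q5}; δ(q2,a) = {q0, q2}; δ(q3,a) = {q1}; δ(q4,a) = ∅; δ(q5,a) = {q4}.
Union: {q0, q1, q2, q4, q5}.
After a: {q0, q1, q2, q4, q5}.

{q0, q1, q2, q4, q5}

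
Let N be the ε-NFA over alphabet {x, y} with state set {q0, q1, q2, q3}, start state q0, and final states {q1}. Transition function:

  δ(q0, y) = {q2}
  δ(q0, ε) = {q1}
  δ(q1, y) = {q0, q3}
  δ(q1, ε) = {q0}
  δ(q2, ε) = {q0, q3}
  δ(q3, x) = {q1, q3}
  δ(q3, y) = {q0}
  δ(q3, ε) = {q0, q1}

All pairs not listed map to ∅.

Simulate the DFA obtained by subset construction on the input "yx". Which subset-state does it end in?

Start: {q0, q1}.
δ(q0,y) = {q2}; δ(q1,y) = {q0, q3}.
Union: {q0, q2, q3}.
ε-closure gives {q0, q1, q2, q3}.
After y: {q0, q1, q2, q3}.
δ(q0,x) = ∅; δ(q1,x) = ∅; δ(q2,x) = ∅; δ(q3,x) = {q1, q3}.
Union: {q1, q3}.
ε-closure gives {q0, q1, q3}.
After x: {q0, q1, q3}.

{q0, q1, q3}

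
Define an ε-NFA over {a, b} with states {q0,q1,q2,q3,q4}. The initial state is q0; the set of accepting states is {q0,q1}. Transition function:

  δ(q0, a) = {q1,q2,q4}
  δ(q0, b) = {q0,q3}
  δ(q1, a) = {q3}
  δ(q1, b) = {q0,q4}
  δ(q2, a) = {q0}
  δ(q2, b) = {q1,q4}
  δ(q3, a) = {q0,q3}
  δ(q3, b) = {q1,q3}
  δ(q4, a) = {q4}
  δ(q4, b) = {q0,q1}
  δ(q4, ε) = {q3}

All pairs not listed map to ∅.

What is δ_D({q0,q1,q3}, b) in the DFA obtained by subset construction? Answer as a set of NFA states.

{q0,q1,q3,q4}

δ(q0,b) = {q0,q3}; δ(q1,b) = {q0,q4}; δ(q3,b) = {q1,q3}.
Union: {q0,q1,q3,q4}.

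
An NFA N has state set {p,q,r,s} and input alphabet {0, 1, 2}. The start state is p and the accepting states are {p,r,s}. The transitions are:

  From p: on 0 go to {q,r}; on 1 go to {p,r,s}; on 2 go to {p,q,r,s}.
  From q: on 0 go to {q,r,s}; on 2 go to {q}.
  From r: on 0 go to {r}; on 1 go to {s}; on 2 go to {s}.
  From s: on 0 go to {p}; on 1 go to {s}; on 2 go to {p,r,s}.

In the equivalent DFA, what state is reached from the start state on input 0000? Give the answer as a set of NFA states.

Start: {p}.
δ(p,0) = {q,r}.
Union: {q,r}.
After 0: {q,r}.
δ(q,0) = {q,r,s}; δ(r,0) = {r}.
Union: {q,r,s}.
After 0: {q,r,s}.
δ(q,0) = {q,r,s}; δ(r,0) = {r}; δ(s,0) = {p}.
Union: {p,q,r,s}.
After 0: {p,q,r,s}.
δ(p,0) = {q,r}; δ(q,0) = {q,r,s}; δ(r,0) = {r}; δ(s,0) = {p}.
Union: {p,q,r,s}.
After 0: {p,q,r,s}.

{p,q,r,s}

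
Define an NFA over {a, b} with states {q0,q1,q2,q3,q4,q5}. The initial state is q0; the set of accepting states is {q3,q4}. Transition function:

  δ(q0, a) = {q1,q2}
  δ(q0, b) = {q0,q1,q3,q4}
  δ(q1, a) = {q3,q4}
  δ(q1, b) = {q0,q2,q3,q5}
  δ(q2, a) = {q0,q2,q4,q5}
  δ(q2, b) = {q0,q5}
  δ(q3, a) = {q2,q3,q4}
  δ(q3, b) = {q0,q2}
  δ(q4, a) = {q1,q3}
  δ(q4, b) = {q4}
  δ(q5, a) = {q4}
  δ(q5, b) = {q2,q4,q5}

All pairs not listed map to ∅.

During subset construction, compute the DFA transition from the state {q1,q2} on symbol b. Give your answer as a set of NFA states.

{q0,q2,q3,q5}

δ(q1,b) = {q0,q2,q3,q5}; δ(q2,b) = {q0,q5}.
Union: {q0,q2,q3,q5}.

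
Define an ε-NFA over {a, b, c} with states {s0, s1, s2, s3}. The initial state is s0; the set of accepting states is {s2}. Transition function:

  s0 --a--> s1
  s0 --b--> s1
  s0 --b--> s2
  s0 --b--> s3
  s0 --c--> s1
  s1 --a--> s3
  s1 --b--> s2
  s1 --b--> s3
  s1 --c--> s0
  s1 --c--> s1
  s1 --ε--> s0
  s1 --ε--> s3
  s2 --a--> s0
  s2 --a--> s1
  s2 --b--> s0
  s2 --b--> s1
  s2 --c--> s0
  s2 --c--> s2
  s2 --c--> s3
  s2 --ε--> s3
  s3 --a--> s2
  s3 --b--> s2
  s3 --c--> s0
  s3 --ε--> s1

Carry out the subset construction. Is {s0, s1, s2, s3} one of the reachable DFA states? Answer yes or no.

Start state of the DFA: {s0} (ε-closure of the NFA start).
{s0} --a--> {s0, s1, s3}  [new]
{s0} --b--> {s0, s1, s2, s3}  [new]
{s0} --c--> {s0, s1, s3}  [seen]
{s0, s1, s3} --a--> {s0, s1, s2, s3}  [seen]
{s0, s1, s3} --b--> {s0, s1, s2, s3}  [seen]
{s0, s1, s3} --c--> {s0, s1, s3}  [seen]
{s0, s1, s2, s3} --a--> {s0, s1, s2, s3}  [seen]
{s0, s1, s2, s3} --b--> {s0, s1, s2, s3}  [seen]
{s0, s1, s2, s3} --c--> {s0, s1, s2, s3}  [seen]
Reachable DFA states: {s0}, {s0, s1, s3}, {s0, s1, s2, s3}.
{s0, s1, s2, s3} is among them.

yes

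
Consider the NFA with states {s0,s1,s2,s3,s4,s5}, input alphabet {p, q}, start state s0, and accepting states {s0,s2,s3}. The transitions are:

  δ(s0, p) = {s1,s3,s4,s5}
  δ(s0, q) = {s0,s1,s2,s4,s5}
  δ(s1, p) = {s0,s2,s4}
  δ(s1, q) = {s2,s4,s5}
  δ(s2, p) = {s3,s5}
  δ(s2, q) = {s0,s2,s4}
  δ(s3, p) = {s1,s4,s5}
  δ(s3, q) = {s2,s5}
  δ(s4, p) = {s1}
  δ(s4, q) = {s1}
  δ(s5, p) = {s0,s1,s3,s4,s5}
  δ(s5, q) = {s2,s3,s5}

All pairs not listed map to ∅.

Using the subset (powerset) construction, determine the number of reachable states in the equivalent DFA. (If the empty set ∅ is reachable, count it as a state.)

Start state of the DFA: {s0}.
{s0} --p--> {s1,s3,s4,s5}  [new]
{s0} --q--> {s0,s1,s2,s4,s5}  [new]
{s1,s3,s4,s5} --p--> {s0,s1,s2,s3,s4,s5}  [new]
{s1,s3,s4,s5} --q--> {s1,s2,s3,s4,s5}  [new]
{s0,s1,s2,s4,s5} --p--> {s0,s1,s2,s3,s4,s5}  [seen]
{s0,s1,s2,s4,s5} --q--> {s0,s1,s2,s3,s4,s5}  [seen]
{s0,s1,s2,s3,s4,s5} --p--> {s0,s1,s2,s3,s4,s5}  [seen]
{s0,s1,s2,s3,s4,s5} --q--> {s0,s1,s2,s3,s4,s5}  [seen]
{s1,s2,s3,s4,s5} --p--> {s0,s1,s2,s3,s4,s5}  [seen]
{s1,s2,s3,s4,s5} --q--> {s0,s1,s2,s3,s4,s5}  [seen]
Reachable DFA states: {s0}, {s1,s3,s4,s5}, {s0,s1,s2,s4,s5}, {s0,s1,s2,s3,s4,s5}, {s1,s2,s3,s4,s5}.

5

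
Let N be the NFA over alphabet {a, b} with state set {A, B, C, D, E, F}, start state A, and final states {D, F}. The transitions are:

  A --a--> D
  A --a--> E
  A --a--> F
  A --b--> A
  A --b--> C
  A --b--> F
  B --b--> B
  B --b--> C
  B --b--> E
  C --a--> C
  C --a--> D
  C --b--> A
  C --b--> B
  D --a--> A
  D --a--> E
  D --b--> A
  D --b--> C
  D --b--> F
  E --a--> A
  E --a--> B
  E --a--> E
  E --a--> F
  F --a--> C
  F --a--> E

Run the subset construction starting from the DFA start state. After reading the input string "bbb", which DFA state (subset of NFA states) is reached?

Start: {A}.
δ(A,b) = {A, C, F}.
Union: {A, C, F}.
After b: {A, C, F}.
δ(A,b) = {A, C, F}; δ(C,b) = {A, B}; δ(F,b) = ∅.
Union: {A, B, C, F}.
After b: {A, B, C, F}.
δ(A,b) = {A, C, F}; δ(B,b) = {B, C, E}; δ(C,b) = {A, B}; δ(F,b) = ∅.
Union: {A, B, C, E, F}.
After b: {A, B, C, E, F}.

{A, B, C, E, F}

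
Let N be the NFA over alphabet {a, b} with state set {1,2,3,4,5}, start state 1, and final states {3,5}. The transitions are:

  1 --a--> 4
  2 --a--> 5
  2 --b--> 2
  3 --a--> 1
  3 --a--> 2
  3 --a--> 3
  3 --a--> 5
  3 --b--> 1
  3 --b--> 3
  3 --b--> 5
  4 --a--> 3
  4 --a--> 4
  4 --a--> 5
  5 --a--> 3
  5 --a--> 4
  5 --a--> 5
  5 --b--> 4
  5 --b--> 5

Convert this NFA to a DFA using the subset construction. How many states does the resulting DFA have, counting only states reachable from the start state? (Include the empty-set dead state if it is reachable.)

Start state of the DFA: {1}.
{1} --a--> {4}  [new]
{1} --b--> ∅  [new]
{4} --a--> {3,4,5}  [new]
{4} --b--> ∅  [seen]
∅ --a--> ∅  [seen]
∅ --b--> ∅  [seen]
{3,4,5} --a--> {1,2,3,4,5}  [new]
{3,4,5} --b--> {1,3,4,5}  [new]
{1,2,3,4,5} --a--> {1,2,3,4,5}  [seen]
{1,2,3,4,5} --b--> {1,2,3,4,5}  [seen]
{1,3,4,5} --a--> {1,2,3,4,5}  [seen]
{1,3,4,5} --b--> {1,3,4,5}  [seen]
Reachable DFA states: {1}, {4}, ∅, {3,4,5}, {1,2,3,4,5}, {1,3,4,5}.

6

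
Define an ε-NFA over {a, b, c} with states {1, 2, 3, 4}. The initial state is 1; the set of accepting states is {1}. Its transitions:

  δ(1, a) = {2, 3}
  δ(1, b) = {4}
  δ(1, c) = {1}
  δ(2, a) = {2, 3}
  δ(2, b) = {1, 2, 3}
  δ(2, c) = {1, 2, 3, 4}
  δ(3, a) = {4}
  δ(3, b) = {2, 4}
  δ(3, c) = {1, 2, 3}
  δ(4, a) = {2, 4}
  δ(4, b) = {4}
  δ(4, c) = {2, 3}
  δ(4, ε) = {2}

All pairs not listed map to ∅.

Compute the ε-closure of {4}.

Begin with {4}.
4 →ε {2}; add 2.
ε-closure = {2, 4}.

{2, 4}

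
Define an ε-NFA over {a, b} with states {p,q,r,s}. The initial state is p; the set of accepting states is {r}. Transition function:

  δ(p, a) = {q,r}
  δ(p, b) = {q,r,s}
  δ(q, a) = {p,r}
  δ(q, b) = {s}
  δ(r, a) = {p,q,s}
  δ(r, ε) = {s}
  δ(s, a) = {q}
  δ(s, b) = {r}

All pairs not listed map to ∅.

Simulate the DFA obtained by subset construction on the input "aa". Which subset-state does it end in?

Start: {p}.
δ(p,a) = {q,r}.
Union: {q,r}.
ε-closure gives {q,r,s}.
After a: {q,r,s}.
δ(q,a) = {p,r}; δ(r,a) = {p,q,s}; δ(s,a) = {q}.
Union: {p,q,r,s}.
After a: {p,q,r,s}.

{p,q,r,s}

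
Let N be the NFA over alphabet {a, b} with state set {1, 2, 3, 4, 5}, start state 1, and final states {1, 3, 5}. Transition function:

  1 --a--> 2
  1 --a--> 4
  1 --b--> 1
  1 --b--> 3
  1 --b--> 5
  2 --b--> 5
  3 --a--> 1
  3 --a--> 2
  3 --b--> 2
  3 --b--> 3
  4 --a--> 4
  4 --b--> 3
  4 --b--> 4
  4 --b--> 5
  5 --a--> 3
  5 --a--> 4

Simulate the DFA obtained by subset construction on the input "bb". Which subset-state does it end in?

{1, 2, 3, 5}

Start: {1}.
δ(1,b) = {1, 3, 5}.
Union: {1, 3, 5}.
After b: {1, 3, 5}.
δ(1,b) = {1, 3, 5}; δ(3,b) = {2, 3}; δ(5,b) = ∅.
Union: {1, 2, 3, 5}.
After b: {1, 2, 3, 5}.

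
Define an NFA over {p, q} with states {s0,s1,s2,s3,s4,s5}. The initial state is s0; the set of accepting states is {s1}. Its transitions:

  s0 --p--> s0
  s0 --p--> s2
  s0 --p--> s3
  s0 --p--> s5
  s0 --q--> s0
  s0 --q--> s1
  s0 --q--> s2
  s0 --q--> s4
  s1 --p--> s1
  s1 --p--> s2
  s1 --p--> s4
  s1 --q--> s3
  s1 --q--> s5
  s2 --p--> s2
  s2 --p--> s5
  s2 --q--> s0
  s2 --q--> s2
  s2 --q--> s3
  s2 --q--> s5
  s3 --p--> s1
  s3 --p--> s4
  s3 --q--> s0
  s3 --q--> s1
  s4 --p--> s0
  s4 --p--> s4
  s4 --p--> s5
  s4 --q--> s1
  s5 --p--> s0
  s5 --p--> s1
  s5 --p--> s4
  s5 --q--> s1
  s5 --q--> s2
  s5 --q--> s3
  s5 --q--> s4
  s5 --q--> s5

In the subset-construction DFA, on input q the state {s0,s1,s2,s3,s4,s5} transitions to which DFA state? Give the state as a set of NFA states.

{s0,s1,s2,s3,s4,s5}

δ(s0,q) = {s0,s1,s2,s4}; δ(s1,q) = {s3,s5}; δ(s2,q) = {s0,s2,s3,s5}; δ(s3,q) = {s0,s1}; δ(s4,q) = {s1}; δ(s5,q) = {s1,s2,s3,s4,s5}.
Union: {s0,s1,s2,s3,s4,s5}.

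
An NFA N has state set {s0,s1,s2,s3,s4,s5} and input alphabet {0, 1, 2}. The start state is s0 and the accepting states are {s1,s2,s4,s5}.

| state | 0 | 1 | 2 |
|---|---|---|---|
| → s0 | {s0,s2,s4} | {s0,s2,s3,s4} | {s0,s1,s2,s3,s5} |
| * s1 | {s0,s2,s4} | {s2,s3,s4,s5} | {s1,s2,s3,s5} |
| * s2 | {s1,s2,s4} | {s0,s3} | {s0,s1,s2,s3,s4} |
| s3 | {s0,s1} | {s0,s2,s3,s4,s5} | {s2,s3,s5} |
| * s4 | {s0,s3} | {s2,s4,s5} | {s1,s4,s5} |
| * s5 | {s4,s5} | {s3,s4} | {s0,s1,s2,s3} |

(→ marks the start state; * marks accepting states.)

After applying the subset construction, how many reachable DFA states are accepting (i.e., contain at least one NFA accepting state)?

Start state of the DFA: {s0}.
{s0} --0--> {s0,s2,s4}  [new]
{s0} --1--> {s0,s2,s3,s4}  [new]
{s0} --2--> {s0,s1,s2,s3,s5}  [new]
{s0,s2,s4} --0--> {s0,s1,s2,s3,s4}  [new]
{s0,s2,s4} --1--> {s0,s2,s3,s4,s5}  [new]
{s0,s2,s4} --2--> {s0,s1,s2,s3,s4,s5}  [new]
{s0,s2,s3,s4} --0--> {s0,s1,s2,s3,s4}  [seen]
{s0,s2,s3,s4} --1--> {s0,s2,s3,s4,s5}  [seen]
{s0,s2,s3,s4} --2--> {s0,s1,s2,s3,s4,s5}  [seen]
{s0,s1,s2,s3,s5} --0--> {s0,s1,s2,s4,s5}  [new]
{s0,s1,s2,s3,s5} --1--> {s0,s2,s3,s4,s5}  [seen]
{s0,s1,s2,s3,s5} --2--> {s0,s1,s2,s3,s4,s5}  [seen]
{s0,s1,s2,s3,s4} --0--> {s0,s1,s2,s3,s4}  [seen]
{s0,s1,s2,s3,s4} --1--> {s0,s2,s3,s4,s5}  [seen]
{s0,s1,s2,s3,s4} --2--> {s0,s1,s2,s3,s4,s5}  [seen]
{s0,s2,s3,s4,s5} --0--> {s0,s1,s2,s3,s4,s5}  [seen]
{s0,s2,s3,s4,s5} --1--> {s0,s2,s3,s4,s5}  [seen]
{s0,s2,s3,s4,s5} --2--> {s0,s1,s2,s3,s4,s5}  [seen]
{s0,s1,s2,s3,s4,s5} --0--> {s0,s1,s2,s3,s4,s5}  [seen]
{s0,s1,s2,s3,s4,s5} --1--> {s0,s2,s3,s4,s5}  [seen]
{s0,s1,s2,s3,s4,s5} --2--> {s0,s1,s2,s3,s4,s5}  [seen]
{s0,s1,s2,s4,s5} --0--> {s0,s1,s2,s3,s4,s5}  [seen]
{s0,s1,s2,s4,s5} --1--> {s0,s2,s3,s4,s5}  [seen]
{s0,s1,s2,s4,s5} --2--> {s0,s1,s2,s3,s4,s5}  [seen]
Reachable DFA states: {s0}, {s0,s2,s4}, {s0,s2,s3,s4}, {s0,s1,s2,s3,s5}, {s0,s1,s2,s3,s4}, {s0,s2,s3,s4,s5}, {s0,s1,s2,s3,s4,s5}, {s0,s1,s2,s4,s5}.
Accepting DFA states (contain an NFA accepting state): {s0,s2,s4}, {s0,s2,s3,s4}, {s0,s1,s2,s3,s5}, {s0,s1,s2,s3,s4}, {s0,s2,s3,s4,s5}, {s0,s1,s2,s3,s4,s5}, {s0,s1,s2,s4,s5}.

7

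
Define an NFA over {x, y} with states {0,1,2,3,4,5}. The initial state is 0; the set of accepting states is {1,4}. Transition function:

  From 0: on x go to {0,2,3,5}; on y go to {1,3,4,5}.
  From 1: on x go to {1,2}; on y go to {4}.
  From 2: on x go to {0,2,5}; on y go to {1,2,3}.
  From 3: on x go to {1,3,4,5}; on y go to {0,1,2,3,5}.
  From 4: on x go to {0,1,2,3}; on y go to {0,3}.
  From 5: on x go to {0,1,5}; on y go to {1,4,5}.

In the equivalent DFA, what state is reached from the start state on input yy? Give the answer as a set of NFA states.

{0,1,2,3,4,5}

Start: {0}.
δ(0,y) = {1,3,4,5}.
Union: {1,3,4,5}.
After y: {1,3,4,5}.
δ(1,y) = {4}; δ(3,y) = {0,1,2,3,5}; δ(4,y) = {0,3}; δ(5,y) = {1,4,5}.
Union: {0,1,2,3,4,5}.
After y: {0,1,2,3,4,5}.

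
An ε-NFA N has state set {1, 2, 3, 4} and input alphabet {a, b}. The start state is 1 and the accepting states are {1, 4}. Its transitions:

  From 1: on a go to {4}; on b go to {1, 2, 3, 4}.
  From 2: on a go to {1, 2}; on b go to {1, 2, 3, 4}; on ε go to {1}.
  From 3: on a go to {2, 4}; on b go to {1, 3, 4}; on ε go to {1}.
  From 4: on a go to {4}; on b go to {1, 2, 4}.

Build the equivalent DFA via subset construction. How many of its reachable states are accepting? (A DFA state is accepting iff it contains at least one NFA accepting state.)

4

Start state of the DFA: {1} (ε-closure of the NFA start).
{1} --a--> {4}  [new]
{1} --b--> {1, 2, 3, 4}  [new]
{4} --a--> {4}  [seen]
{4} --b--> {1, 2, 4}  [new]
{1, 2, 3, 4} --a--> {1, 2, 4}  [seen]
{1, 2, 3, 4} --b--> {1, 2, 3, 4}  [seen]
{1, 2, 4} --a--> {1, 2, 4}  [seen]
{1, 2, 4} --b--> {1, 2, 3, 4}  [seen]
Reachable DFA states: {1}, {4}, {1, 2, 3, 4}, {1, 2, 4}.
Accepting DFA states (contain an NFA accepting state): {1}, {4}, {1, 2, 3, 4}, {1, 2, 4}.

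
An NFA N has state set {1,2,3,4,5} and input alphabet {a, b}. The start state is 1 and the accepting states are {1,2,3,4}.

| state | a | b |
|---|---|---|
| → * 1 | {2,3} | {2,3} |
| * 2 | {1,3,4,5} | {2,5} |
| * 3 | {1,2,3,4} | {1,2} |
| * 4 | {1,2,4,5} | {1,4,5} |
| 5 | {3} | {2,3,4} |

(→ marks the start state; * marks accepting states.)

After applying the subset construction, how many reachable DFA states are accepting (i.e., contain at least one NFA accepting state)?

Start state of the DFA: {1}.
{1} --a--> {2,3}  [new]
{1} --b--> {2,3}  [seen]
{2,3} --a--> {1,2,3,4,5}  [new]
{2,3} --b--> {1,2,5}  [new]
{1,2,3,4,5} --a--> {1,2,3,4,5}  [seen]
{1,2,3,4,5} --b--> {1,2,3,4,5}  [seen]
{1,2,5} --a--> {1,2,3,4,5}  [seen]
{1,2,5} --b--> {2,3,4,5}  [new]
{2,3,4,5} --a--> {1,2,3,4,5}  [seen]
{2,3,4,5} --b--> {1,2,3,4,5}  [seen]
Reachable DFA states: {1}, {2,3}, {1,2,3,4,5}, {1,2,5}, {2,3,4,5}.
Accepting DFA states (contain an NFA accepting state): {1}, {2,3}, {1,2,3,4,5}, {1,2,5}, {2,3,4,5}.

5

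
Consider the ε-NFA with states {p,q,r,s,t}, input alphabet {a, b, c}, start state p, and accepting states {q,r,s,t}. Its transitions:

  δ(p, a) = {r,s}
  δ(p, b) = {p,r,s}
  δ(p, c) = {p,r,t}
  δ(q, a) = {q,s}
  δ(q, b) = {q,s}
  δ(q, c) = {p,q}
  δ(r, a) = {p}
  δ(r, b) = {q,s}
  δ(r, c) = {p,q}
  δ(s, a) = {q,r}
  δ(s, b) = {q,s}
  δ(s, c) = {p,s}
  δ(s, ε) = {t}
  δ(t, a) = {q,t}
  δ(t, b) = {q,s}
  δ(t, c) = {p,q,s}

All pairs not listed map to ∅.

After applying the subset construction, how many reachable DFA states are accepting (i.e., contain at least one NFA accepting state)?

Start state of the DFA: {p} (ε-closure of the NFA start).
{p} --a--> {r,s,t}  [new]
{p} --b--> {p,r,s,t}  [new]
{p} --c--> {p,r,t}  [new]
{r,s,t} --a--> {p,q,r,t}  [new]
{r,s,t} --b--> {q,s,t}  [new]
{r,s,t} --c--> {p,q,s,t}  [new]
{p,r,s,t} --a--> {p,q,r,s,t}  [new]
{p,r,s,t} --b--> {p,q,r,s,t}  [seen]
{p,r,s,t} --c--> {p,q,r,s,t}  [seen]
{p,r,t} --a--> {p,q,r,s,t}  [seen]
{p,r,t} --b--> {p,q,r,s,t}  [seen]
{p,r,t} --c--> {p,q,r,s,t}  [seen]
{p,q,r,t} --a--> {p,q,r,s,t}  [seen]
{p,q,r,t} --b--> {p,q,r,s,t}  [seen]
{p,q,r,t} --c--> {p,q,r,s,t}  [seen]
{q,s,t} --a--> {q,r,s,t}  [new]
{q,s,t} --b--> {q,s,t}  [seen]
{q,s,t} --c--> {p,q,s,t}  [seen]
{p,q,s,t} --a--> {q,r,s,t}  [seen]
{p,q,s,t} --b--> {p,q,r,s,t}  [seen]
{p,q,s,t} --c--> {p,q,r,s,t}  [seen]
{p,q,r,s,t} --a--> {p,q,r,s,t}  [seen]
{p,q,r,s,t} --b--> {p,q,r,s,t}  [seen]
{p,q,r,s,t} --c--> {p,q,r,s,t}  [seen]
{q,r,s,t} --a--> {p,q,r,s,t}  [seen]
{q,r,s,t} --b--> {q,s,t}  [seen]
{q,r,s,t} --c--> {p,q,s,t}  [seen]
Reachable DFA states: {p}, {r,s,t}, {p,r,s,t}, {p,r,t}, {p,q,r,t}, {q,s,t}, {p,q,s,t}, {p,q,r,s,t}, {q,r,s,t}.
Accepting DFA states (contain an NFA accepting state): {r,s,t}, {p,r,s,t}, {p,r,t}, {p,q,r,t}, {q,s,t}, {p,q,s,t}, {p,q,r,s,t}, {q,r,s,t}.

8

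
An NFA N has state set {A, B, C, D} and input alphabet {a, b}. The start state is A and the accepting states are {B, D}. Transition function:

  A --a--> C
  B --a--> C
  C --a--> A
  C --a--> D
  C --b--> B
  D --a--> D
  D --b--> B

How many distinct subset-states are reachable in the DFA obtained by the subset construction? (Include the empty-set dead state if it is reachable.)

Start state of the DFA: {A}.
{A} --a--> {C}  [new]
{A} --b--> ∅  [new]
{C} --a--> {A, D}  [new]
{C} --b--> {B}  [new]
∅ --a--> ∅  [seen]
∅ --b--> ∅  [seen]
{A, D} --a--> {C, D}  [new]
{A, D} --b--> {B}  [seen]
{B} --a--> {C}  [seen]
{B} --b--> ∅  [seen]
{C, D} --a--> {A, D}  [seen]
{C, D} --b--> {B}  [seen]
Reachable DFA states: {A}, {C}, ∅, {A, D}, {B}, {C, D}.

6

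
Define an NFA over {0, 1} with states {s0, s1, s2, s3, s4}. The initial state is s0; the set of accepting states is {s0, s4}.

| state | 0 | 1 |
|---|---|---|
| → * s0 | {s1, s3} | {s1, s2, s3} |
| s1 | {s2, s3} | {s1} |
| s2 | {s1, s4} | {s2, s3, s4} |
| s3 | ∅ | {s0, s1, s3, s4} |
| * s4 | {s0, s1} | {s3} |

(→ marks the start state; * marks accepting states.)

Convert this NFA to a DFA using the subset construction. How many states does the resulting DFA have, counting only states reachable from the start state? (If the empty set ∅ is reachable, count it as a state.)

Start state of the DFA: {s0}.
{s0} --0--> {s1, s3}  [new]
{s0} --1--> {s1, s2, s3}  [new]
{s1, s3} --0--> {s2, s3}  [new]
{s1, s3} --1--> {s0, s1, s3, s4}  [new]
{s1, s2, s3} --0--> {s1, s2, s3, s4}  [new]
{s1, s2, s3} --1--> {s0, s1, s2, s3, s4}  [new]
{s2, s3} --0--> {s1, s4}  [new]
{s2, s3} --1--> {s0, s1, s2, s3, s4}  [seen]
{s0, s1, s3, s4} --0--> {s0, s1, s2, s3}  [new]
{s0, s1, s3, s4} --1--> {s0, s1, s2, s3, s4}  [seen]
{s1, s2, s3, s4} --0--> {s0, s1, s2, s3, s4}  [seen]
{s1, s2, s3, s4} --1--> {s0, s1, s2, s3, s4}  [seen]
{s0, s1, s2, s3, s4} --0--> {s0, s1, s2, s3, s4}  [seen]
{s0, s1, s2, s3, s4} --1--> {s0, s1, s2, s3, s4}  [seen]
{s1, s4} --0--> {s0, s1, s2, s3}  [seen]
{s1, s4} --1--> {s1, s3}  [seen]
{s0, s1, s2, s3} --0--> {s1, s2, s3, s4}  [seen]
{s0, s1, s2, s3} --1--> {s0, s1, s2, s3, s4}  [seen]
Reachable DFA states: {s0}, {s1, s3}, {s1, s2, s3}, {s2, s3}, {s0, s1, s3, s4}, {s1, s2, s3, s4}, {s0, s1, s2, s3, s4}, {s1, s4}, {s0, s1, s2, s3}.

9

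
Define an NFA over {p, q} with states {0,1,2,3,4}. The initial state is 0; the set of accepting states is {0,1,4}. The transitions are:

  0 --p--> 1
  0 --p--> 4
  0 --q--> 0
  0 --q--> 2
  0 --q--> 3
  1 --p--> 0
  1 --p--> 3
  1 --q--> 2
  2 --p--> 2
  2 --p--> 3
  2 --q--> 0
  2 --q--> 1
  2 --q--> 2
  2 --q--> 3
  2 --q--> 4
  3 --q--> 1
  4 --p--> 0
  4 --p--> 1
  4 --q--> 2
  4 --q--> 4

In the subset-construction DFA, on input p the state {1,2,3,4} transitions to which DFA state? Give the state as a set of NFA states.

{0,1,2,3}

δ(1,p) = {0,3}; δ(2,p) = {2,3}; δ(3,p) = ∅; δ(4,p) = {0,1}.
Union: {0,1,2,3}.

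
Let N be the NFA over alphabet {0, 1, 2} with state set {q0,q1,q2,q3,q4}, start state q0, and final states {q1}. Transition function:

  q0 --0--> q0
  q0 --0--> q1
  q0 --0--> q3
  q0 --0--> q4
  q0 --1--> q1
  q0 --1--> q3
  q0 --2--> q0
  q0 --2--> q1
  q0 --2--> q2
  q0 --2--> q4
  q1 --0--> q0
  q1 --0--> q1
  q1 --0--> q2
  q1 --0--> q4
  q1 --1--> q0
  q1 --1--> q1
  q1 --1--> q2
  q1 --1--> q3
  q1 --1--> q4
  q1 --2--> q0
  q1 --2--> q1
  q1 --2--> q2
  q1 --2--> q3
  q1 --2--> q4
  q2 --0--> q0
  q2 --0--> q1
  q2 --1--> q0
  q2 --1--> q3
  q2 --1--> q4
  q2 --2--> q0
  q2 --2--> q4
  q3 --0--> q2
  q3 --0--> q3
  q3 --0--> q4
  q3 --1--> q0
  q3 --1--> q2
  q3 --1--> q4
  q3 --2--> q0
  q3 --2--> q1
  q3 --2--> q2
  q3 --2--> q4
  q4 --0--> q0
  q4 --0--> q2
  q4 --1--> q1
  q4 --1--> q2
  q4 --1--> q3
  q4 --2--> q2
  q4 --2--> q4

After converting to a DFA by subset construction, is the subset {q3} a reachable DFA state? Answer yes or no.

no

Start state of the DFA: {q0}.
{q0} --0--> {q0,q1,q3,q4}  [new]
{q0} --1--> {q1,q3}  [new]
{q0} --2--> {q0,q1,q2,q4}  [new]
{q0,q1,q3,q4} --0--> {q0,q1,q2,q3,q4}  [new]
{q0,q1,q3,q4} --1--> {q0,q1,q2,q3,q4}  [seen]
{q0,q1,q3,q4} --2--> {q0,q1,q2,q3,q4}  [seen]
{q1,q3} --0--> {q0,q1,q2,q3,q4}  [seen]
{q1,q3} --1--> {q0,q1,q2,q3,q4}  [seen]
{q1,q3} --2--> {q0,q1,q2,q3,q4}  [seen]
{q0,q1,q2,q4} --0--> {q0,q1,q2,q3,q4}  [seen]
{q0,q1,q2,q4} --1--> {q0,q1,q2,q3,q4}  [seen]
{q0,q1,q2,q4} --2--> {q0,q1,q2,q3,q4}  [seen]
{q0,q1,q2,q3,q4} --0--> {q0,q1,q2,q3,q4}  [seen]
{q0,q1,q2,q3,q4} --1--> {q0,q1,q2,q3,q4}  [seen]
{q0,q1,q2,q3,q4} --2--> {q0,q1,q2,q3,q4}  [seen]
Reachable DFA states: {q0}, {q0,q1,q3,q4}, {q1,q3}, {q0,q1,q2,q4}, {q0,q1,q2,q3,q4}.
{q3} is not among them.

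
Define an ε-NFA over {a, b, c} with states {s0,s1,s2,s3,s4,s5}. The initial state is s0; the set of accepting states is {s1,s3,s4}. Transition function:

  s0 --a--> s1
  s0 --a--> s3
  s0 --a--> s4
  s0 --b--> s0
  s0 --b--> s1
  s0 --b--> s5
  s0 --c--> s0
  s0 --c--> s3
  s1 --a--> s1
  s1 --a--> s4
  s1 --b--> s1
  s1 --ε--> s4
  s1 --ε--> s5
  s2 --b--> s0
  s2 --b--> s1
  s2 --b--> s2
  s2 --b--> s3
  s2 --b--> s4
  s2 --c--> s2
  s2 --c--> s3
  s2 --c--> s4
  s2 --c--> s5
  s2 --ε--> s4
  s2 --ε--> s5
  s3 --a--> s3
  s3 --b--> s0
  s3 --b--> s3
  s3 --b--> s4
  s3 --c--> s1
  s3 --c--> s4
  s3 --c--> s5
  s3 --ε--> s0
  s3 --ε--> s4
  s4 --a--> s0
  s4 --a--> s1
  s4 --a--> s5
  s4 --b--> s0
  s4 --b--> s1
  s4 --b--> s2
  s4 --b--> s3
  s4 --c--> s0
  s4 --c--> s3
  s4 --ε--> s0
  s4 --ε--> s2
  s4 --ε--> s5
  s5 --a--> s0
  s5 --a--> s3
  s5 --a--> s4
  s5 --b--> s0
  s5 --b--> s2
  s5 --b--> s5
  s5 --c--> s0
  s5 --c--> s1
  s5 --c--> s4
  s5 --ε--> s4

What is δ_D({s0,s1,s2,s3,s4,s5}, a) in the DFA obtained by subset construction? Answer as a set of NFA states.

{s0,s1,s2,s3,s4,s5}

δ(s0,a) = {s1,s3,s4}; δ(s1,a) = {s1,s4}; δ(s2,a) = ∅; δ(s3,a) = {s3}; δ(s4,a) = {s0,s1,s5}; δ(s5,a) = {s0,s3,s4}.
Union: {s0,s1,s3,s4,s5}.
ε-closure gives {s0,s1,s2,s3,s4,s5}.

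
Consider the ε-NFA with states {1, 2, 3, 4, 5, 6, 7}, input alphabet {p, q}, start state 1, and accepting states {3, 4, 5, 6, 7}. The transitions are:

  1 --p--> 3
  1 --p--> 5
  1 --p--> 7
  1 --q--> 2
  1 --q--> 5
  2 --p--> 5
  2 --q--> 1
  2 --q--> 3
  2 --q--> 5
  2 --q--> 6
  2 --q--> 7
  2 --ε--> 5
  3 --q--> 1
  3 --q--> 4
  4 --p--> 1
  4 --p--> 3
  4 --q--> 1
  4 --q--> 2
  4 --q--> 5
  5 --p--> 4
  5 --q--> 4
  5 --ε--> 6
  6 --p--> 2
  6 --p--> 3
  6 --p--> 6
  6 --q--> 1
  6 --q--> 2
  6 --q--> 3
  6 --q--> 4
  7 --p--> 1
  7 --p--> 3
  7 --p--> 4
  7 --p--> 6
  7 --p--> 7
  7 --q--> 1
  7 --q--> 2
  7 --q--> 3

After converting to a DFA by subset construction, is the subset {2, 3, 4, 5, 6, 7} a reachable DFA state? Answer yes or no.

no

Start state of the DFA: {1} (ε-closure of the NFA start).
{1} --p--> {3, 5, 6, 7}  [new]
{1} --q--> {2, 5, 6}  [new]
{3, 5, 6, 7} --p--> {1, 2, 3, 4, 5, 6, 7}  [new]
{3, 5, 6, 7} --q--> {1, 2, 3, 4, 5, 6}  [new]
{2, 5, 6} --p--> {2, 3, 4, 5, 6}  [new]
{2, 5, 6} --q--> {1, 2, 3, 4, 5, 6, 7}  [seen]
{1, 2, 3, 4, 5, 6, 7} --p--> {1, 2, 3, 4, 5, 6, 7}  [seen]
{1, 2, 3, 4, 5, 6, 7} --q--> {1, 2, 3, 4, 5, 6, 7}  [seen]
{1, 2, 3, 4, 5, 6} --p--> {1, 2, 3, 4, 5, 6, 7}  [seen]
{1, 2, 3, 4, 5, 6} --q--> {1, 2, 3, 4, 5, 6, 7}  [seen]
{2, 3, 4, 5, 6} --p--> {1, 2, 3, 4, 5, 6}  [seen]
{2, 3, 4, 5, 6} --q--> {1, 2, 3, 4, 5, 6, 7}  [seen]
Reachable DFA states: {1}, {3, 5, 6, 7}, {2, 5, 6}, {1, 2, 3, 4, 5, 6, 7}, {1, 2, 3, 4, 5, 6}, {2, 3, 4, 5, 6}.
{2, 3, 4, 5, 6, 7} is not among them.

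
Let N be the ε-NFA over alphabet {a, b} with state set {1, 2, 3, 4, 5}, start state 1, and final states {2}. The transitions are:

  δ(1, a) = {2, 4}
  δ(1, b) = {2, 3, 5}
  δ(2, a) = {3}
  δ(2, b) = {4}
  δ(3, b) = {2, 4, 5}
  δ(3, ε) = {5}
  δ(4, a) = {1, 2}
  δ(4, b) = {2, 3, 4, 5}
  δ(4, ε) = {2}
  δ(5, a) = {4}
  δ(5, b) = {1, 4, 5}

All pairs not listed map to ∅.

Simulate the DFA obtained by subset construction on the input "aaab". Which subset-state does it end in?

Start: {1}.
δ(1,a) = {2, 4}.
Union: {2, 4}.
After a: {2, 4}.
δ(2,a) = {3}; δ(4,a) = {1, 2}.
Union: {1, 2, 3}.
ε-closure gives {1, 2, 3, 5}.
After a: {1, 2, 3, 5}.
δ(1,a) = {2, 4}; δ(2,a) = {3}; δ(3,a) = ∅; δ(5,a) = {4}.
Union: {2, 3, 4}.
ε-closure gives {2, 3, 4, 5}.
After a: {2, 3, 4, 5}.
δ(2,b) = {4}; δ(3,b) = {2, 4, 5}; δ(4,b) = {2, 3, 4, 5}; δ(5,b) = {1, 4, 5}.
Union: {1, 2, 3, 4, 5}.
After b: {1, 2, 3, 4, 5}.

{1, 2, 3, 4, 5}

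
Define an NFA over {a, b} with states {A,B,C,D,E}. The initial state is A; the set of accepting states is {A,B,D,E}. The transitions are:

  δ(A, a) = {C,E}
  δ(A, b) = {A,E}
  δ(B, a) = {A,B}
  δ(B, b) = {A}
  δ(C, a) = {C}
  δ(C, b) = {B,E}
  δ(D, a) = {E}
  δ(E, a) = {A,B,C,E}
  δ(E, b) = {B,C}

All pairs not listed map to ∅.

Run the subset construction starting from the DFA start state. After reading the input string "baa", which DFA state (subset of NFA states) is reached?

{A,B,C,E}

Start: {A}.
δ(A,b) = {A,E}.
Union: {A,E}.
After b: {A,E}.
δ(A,a) = {C,E}; δ(E,a) = {A,B,C,E}.
Union: {A,B,C,E}.
After a: {A,B,C,E}.
δ(A,a) = {C,E}; δ(B,a) = {A,B}; δ(C,a) = {C}; δ(E,a) = {A,B,C,E}.
Union: {A,B,C,E}.
After a: {A,B,C,E}.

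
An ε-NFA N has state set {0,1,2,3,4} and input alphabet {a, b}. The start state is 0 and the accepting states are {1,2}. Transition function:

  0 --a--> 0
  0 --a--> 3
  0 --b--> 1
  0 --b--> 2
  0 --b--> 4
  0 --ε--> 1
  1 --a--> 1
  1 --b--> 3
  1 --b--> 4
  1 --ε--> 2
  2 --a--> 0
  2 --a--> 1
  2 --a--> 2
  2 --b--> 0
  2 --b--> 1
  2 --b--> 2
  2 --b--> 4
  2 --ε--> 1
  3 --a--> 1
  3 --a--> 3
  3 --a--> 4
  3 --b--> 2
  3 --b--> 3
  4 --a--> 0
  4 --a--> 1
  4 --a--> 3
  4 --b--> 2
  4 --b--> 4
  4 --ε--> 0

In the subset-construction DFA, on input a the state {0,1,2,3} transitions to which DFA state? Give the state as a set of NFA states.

{0,1,2,3,4}

δ(0,a) = {0,3}; δ(1,a) = {1}; δ(2,a) = {0,1,2}; δ(3,a) = {1,3,4}.
Union: {0,1,2,3,4}.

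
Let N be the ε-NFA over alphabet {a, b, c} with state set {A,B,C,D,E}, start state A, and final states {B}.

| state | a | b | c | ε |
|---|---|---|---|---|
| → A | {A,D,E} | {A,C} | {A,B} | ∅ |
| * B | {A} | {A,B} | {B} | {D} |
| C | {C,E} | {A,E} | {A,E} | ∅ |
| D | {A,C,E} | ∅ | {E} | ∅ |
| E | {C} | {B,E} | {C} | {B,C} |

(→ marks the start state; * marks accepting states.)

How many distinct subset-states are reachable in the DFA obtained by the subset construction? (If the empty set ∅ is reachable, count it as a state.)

5

Start state of the DFA: {A} (ε-closure of the NFA start).
{A} --a--> {A,B,C,D,E}  [new]
{A} --b--> {A,C}  [new]
{A} --c--> {A,B,D}  [new]
{A,B,C,D,E} --a--> {A,B,C,D,E}  [seen]
{A,B,C,D,E} --b--> {A,B,C,D,E}  [seen]
{A,B,C,D,E} --c--> {A,B,C,D,E}  [seen]
{A,C} --a--> {A,B,C,D,E}  [seen]
{A,C} --b--> {A,B,C,D,E}  [seen]
{A,C} --c--> {A,B,C,D,E}  [seen]
{A,B,D} --a--> {A,B,C,D,E}  [seen]
{A,B,D} --b--> {A,B,C,D}  [new]
{A,B,D} --c--> {A,B,C,D,E}  [seen]
{A,B,C,D} --a--> {A,B,C,D,E}  [seen]
{A,B,C,D} --b--> {A,B,C,D,E}  [seen]
{A,B,C,D} --c--> {A,B,C,D,E}  [seen]
Reachable DFA states: {A}, {A,B,C,D,E}, {A,C}, {A,B,D}, {A,B,C,D}.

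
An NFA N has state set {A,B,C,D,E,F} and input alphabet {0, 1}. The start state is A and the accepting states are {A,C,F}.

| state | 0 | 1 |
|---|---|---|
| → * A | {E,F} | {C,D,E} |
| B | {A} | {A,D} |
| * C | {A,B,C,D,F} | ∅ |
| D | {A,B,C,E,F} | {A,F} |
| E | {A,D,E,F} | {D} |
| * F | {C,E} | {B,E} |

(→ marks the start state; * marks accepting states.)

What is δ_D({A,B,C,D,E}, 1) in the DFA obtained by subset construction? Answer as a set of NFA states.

{A,C,D,E,F}

δ(A,1) = {C,D,E}; δ(B,1) = {A,D}; δ(C,1) = ∅; δ(D,1) = {A,F}; δ(E,1) = {D}.
Union: {A,C,D,E,F}.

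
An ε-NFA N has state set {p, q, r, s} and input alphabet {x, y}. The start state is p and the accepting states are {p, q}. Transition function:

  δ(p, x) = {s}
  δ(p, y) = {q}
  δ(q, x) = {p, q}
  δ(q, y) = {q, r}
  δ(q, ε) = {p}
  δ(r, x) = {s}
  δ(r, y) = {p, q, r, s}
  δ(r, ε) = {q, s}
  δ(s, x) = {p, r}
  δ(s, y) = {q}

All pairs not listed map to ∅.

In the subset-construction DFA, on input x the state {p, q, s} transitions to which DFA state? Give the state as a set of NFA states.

δ(p,x) = {s}; δ(q,x) = {p, q}; δ(s,x) = {p, r}.
Union: {p, q, r, s}.

{p, q, r, s}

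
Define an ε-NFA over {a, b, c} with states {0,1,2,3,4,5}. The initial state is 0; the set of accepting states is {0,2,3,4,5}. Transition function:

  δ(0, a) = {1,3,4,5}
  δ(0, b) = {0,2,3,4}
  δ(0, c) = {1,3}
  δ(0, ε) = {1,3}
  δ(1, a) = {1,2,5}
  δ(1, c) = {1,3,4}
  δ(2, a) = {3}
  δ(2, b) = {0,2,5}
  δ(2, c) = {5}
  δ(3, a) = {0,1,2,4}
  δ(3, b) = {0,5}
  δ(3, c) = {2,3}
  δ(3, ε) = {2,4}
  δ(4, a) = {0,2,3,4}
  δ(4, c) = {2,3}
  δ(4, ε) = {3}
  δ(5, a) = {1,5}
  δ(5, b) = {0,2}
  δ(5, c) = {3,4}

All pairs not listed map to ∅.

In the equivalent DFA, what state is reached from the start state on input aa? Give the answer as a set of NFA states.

{0,1,2,3,4,5}

Start: {0,1,2,3,4}.
δ(0,a) = {1,3,4,5}; δ(1,a) = {1,2,5}; δ(2,a) = {3}; δ(3,a) = {0,1,2,4}; δ(4,a) = {0,2,3,4}.
Union: {0,1,2,3,4,5}.
After a: {0,1,2,3,4,5}.
δ(0,a) = {1,3,4,5}; δ(1,a) = {1,2,5}; δ(2,a) = {3}; δ(3,a) = {0,1,2,4}; δ(4,a) = {0,2,3,4}; δ(5,a) = {1,5}.
Union: {0,1,2,3,4,5}.
After a: {0,1,2,3,4,5}.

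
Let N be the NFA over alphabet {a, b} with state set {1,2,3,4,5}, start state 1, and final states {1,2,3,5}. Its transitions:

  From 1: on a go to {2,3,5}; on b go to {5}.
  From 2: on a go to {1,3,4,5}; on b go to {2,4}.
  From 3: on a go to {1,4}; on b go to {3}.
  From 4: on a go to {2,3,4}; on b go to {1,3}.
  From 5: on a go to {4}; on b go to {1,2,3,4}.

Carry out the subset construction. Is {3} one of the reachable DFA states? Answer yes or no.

Start state of the DFA: {1}.
{1} --a--> {2,3,5}  [new]
{1} --b--> {5}  [new]
{2,3,5} --a--> {1,3,4,5}  [new]
{2,3,5} --b--> {1,2,3,4}  [new]
{5} --a--> {4}  [new]
{5} --b--> {1,2,3,4}  [seen]
{1,3,4,5} --a--> {1,2,3,4,5}  [new]
{1,3,4,5} --b--> {1,2,3,4,5}  [seen]
{1,2,3,4} --a--> {1,2,3,4,5}  [seen]
{1,2,3,4} --b--> {1,2,3,4,5}  [seen]
{4} --a--> {2,3,4}  [new]
{4} --b--> {1,3}  [new]
{1,2,3,4,5} --a--> {1,2,3,4,5}  [seen]
{1,2,3,4,5} --b--> {1,2,3,4,5}  [seen]
{2,3,4} --a--> {1,2,3,4,5}  [seen]
{2,3,4} --b--> {1,2,3,4}  [seen]
{1,3} --a--> {1,2,3,4,5}  [seen]
{1,3} --b--> {3,5}  [new]
{3,5} --a--> {1,4}  [new]
{3,5} --b--> {1,2,3,4}  [seen]
{1,4} --a--> {2,3,4,5}  [new]
{1,4} --b--> {1,3,5}  [new]
{2,3,4,5} --a--> {1,2,3,4,5}  [seen]
{2,3,4,5} --b--> {1,2,3,4}  [seen]
{1,3,5} --a--> {1,2,3,4,5}  [seen]
{1,3,5} --b--> {1,2,3,4,5}  [seen]
Reachable DFA states: {1}, {2,3,5}, {5}, {1,3,4,5}, {1,2,3,4}, {4}, {1,2,3,4,5}, {2,3,4}, {1,3}, {3,5}, {1,4}, {2,3,4,5}, {1,3,5}.
{3} is not among them.

no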